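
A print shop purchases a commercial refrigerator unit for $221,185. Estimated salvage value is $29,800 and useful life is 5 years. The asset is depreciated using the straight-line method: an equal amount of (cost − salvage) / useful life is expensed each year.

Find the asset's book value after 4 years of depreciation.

Depreciable base = $221,185 − $29,800 = $191,385.
Annual expense = $191,385 / 5 = $38,277.
End of year 1: book value $182,908.
End of year 2: book value $144,631.
End of year 3: book value $106,354.
End of year 4: book value $68,077.

$68,077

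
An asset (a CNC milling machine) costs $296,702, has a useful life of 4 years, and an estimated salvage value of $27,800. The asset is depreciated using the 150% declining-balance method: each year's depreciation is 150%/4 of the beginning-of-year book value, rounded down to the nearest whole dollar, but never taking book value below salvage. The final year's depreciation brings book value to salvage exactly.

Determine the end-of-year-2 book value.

$115,900

Depreciable base = $296,702 − $27,800 = $268,902.
Year 1: ⌊$296,702 × 150%/4⌋ = $111,263. Book value $185,439.
Year 2: ⌊$185,439 × 150%/4⌋ = $69,539. Book value $115,900.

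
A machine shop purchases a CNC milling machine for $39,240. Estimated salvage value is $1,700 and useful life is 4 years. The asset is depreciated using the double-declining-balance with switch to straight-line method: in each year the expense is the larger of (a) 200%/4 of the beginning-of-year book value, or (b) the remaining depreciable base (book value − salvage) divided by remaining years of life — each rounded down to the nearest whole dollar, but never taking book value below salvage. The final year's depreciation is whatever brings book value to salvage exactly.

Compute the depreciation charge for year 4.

Depreciable base = $39,240 − $1,700 = $37,540.
Year 1: DB = ⌊$39,240 × 200%/4⌋ = $19,620; SL = ⌊$37,540/4⌋ = $9,385 → take DB $19,620. Book value $19,620.
Year 2: DB = ⌊$19,620 × 200%/4⌋ = $9,810; SL = ⌊$17,920/3⌋ = $5,973 → take DB $9,810. Book value $9,810.
Year 3: DB = ⌊$9,810 × 200%/4⌋ = $4,905; SL = ⌊$8,110/2⌋ = $4,055 → take DB $4,905. Book value $4,905.
Year 4 (final): $4,905 − $1,700 = $3,205. Book value $1,700.

$3,205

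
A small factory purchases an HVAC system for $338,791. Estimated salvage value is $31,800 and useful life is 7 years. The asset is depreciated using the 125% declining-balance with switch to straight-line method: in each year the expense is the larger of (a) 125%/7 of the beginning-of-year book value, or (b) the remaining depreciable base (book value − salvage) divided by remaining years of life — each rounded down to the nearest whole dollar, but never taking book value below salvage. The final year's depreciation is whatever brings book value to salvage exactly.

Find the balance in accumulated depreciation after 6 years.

$267,996

Depreciable base = $338,791 − $31,800 = $306,991.
Year 1: DB = ⌊$338,791 × 125%/7⌋ = $60,498; SL = ⌊$306,991/7⌋ = $43,855 → take DB $60,498. Book value $278,293.
Year 2: DB = ⌊$278,293 × 125%/7⌋ = $49,695; SL = ⌊$246,493/6⌋ = $41,082 → take DB $49,695. Book value $228,598.
Year 3: DB = ⌊$228,598 × 125%/7⌋ = $40,821; SL = ⌊$196,798/5⌋ = $39,359 → take DB $40,821. Book value $187,777.
Year 4: DB = ⌊$187,777 × 125%/7⌋ = $33,531; SL = ⌊$155,977/4⌋ = $38,994 → take SL $38,994. Book value $148,783.
Year 5: DB = ⌊$148,783 × 125%/7⌋ = $26,568; SL = ⌊$116,983/3⌋ = $38,994 → take SL $38,994. Book value $109,789.
Year 6: DB = ⌊$109,789 × 125%/7⌋ = $19,605; SL = ⌊$77,989/2⌋ = $38,994 → take SL $38,994. Book value $70,795.
Accumulated through year 6 = $338,791 − $70,795 = $267,996.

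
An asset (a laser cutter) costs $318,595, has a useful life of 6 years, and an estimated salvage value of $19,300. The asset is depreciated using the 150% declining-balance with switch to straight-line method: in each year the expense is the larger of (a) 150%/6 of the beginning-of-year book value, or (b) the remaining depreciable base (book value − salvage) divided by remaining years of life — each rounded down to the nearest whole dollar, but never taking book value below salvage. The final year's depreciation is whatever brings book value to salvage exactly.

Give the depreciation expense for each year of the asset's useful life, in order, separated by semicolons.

Depreciable base = $318,595 − $19,300 = $299,295.
Year 1: DB = ⌊$318,595 × 150%/6⌋ = $79,648; SL = ⌊$299,295/6⌋ = $49,882 → take DB $79,648. Book value $238,947.
Year 2: DB = ⌊$238,947 × 150%/6⌋ = $59,736; SL = ⌊$219,647/5⌋ = $43,929 → take DB $59,736. Book value $179,211.
Year 3: DB = ⌊$179,211 × 150%/6⌋ = $44,802; SL = ⌊$159,911/4⌋ = $39,977 → take DB $44,802. Book value $134,409.
Year 4: DB = ⌊$134,409 × 150%/6⌋ = $33,602; SL = ⌊$115,109/3⌋ = $38,369 → take SL $38,369. Book value $96,040.
Year 5: DB = ⌊$96,040 × 150%/6⌋ = $24,010; SL = ⌊$76,740/2⌋ = $38,370 → take SL $38,370. Book value $57,670.
Year 6 (final): $57,670 − $19,300 = $38,370. Book value $19,300.

$79,648; $59,736; $44,802; $38,369; $38,370; $38,370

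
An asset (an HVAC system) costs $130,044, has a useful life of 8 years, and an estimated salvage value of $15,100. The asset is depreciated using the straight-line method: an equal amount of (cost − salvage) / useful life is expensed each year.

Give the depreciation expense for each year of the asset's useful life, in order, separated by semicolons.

$14,368; $14,368; $14,368; $14,368; $14,368; $14,368; $14,368; $14,368

Depreciable base = $130,044 − $15,100 = $114,944.
Annual expense = $114,944 / 8 = $14,368.
End of year 1: book value $115,676.
End of year 2: book value $101,308.
End of year 3: book value $86,940.
End of year 4: book value $72,572.
End of year 5: book value $58,204.
End of year 6: book value $43,836.
End of year 7: book value $29,468.
End of year 8: book value $15,100.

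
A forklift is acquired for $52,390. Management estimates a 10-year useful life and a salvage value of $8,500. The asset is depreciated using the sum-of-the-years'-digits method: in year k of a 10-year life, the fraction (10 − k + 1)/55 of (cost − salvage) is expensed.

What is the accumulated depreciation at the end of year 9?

Depreciable base = $52,390 − $8,500 = $43,890.
Sum of the years' digits = 10+9+8+7+6+5+4+3+2+1 = 55.
Year 1: $43,890 × 10/55 = $7,980. Book value $44,410.
Year 2: $43,890 × 9/55 = $7,182. Book value $37,228.
Year 3: $43,890 × 8/55 = $6,384. Book value $30,844.
Year 4: $43,890 × 7/55 = $5,586. Book value $25,258.
Year 5: $43,890 × 6/55 = $4,788. Book value $20,470.
Year 6: $43,890 × 5/55 = $3,990. Book value $16,480.
Year 7: $43,890 × 4/55 = $3,192. Book value $13,288.
Year 8: $43,890 × 3/55 = $2,394. Book value $10,894.
Year 9: $43,890 × 2/55 = $1,596. Book value $9,298.
Accumulated through year 9 = $52,390 − $9,298 = $43,092.

$43,092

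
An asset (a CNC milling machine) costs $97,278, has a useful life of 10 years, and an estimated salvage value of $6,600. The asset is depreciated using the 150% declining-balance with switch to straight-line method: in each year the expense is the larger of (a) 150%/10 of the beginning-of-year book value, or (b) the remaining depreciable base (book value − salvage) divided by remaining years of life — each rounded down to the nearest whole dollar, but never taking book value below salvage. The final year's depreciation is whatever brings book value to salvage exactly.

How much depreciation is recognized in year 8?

Depreciable base = $97,278 − $6,600 = $90,678.
Year 1: DB = ⌊$97,278 × 150%/10⌋ = $14,591; SL = ⌊$90,678/10⌋ = $9,067 → take DB $14,591. Book value $82,687.
Year 2: DB = ⌊$82,687 × 150%/10⌋ = $12,403; SL = ⌊$76,087/9⌋ = $8,454 → take DB $12,403. Book value $70,284.
Year 3: DB = ⌊$70,284 × 150%/10⌋ = $10,542; SL = ⌊$63,684/8⌋ = $7,960 → take DB $10,542. Book value $59,742.
Year 4: DB = ⌊$59,742 × 150%/10⌋ = $8,961; SL = ⌊$53,142/7⌋ = $7,591 → take DB $8,961. Book value $50,781.
Year 5: DB = ⌊$50,781 × 150%/10⌋ = $7,617; SL = ⌊$44,181/6⌋ = $7,363 → take DB $7,617. Book value $43,164.
Year 6: DB = ⌊$43,164 × 150%/10⌋ = $6,474; SL = ⌊$36,564/5⌋ = $7,312 → take SL $7,312. Book value $35,852.
Year 7: DB = ⌊$35,852 × 150%/10⌋ = $5,377; SL = ⌊$29,252/4⌋ = $7,313 → take SL $7,313. Book value $28,539.
Year 8: DB = ⌊$28,539 × 150%/10⌋ = $4,280; SL = ⌊$21,939/3⌋ = $7,313 → take SL $7,313. Book value $21,226.

$7,313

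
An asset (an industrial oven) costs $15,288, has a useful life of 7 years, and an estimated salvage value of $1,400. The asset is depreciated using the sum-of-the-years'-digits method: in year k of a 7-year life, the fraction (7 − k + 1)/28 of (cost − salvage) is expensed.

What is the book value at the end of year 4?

$4,376

Depreciable base = $15,288 − $1,400 = $13,888.
Sum of the years' digits = 7+6+5+4+3+2+1 = 28.
Year 1: $13,888 × 7/28 = $3,472. Book value $11,816.
Year 2: $13,888 × 6/28 = $2,976. Book value $8,840.
Year 3: $13,888 × 5/28 = $2,480. Book value $6,360.
Year 4: $13,888 × 4/28 = $1,984. Book value $4,376.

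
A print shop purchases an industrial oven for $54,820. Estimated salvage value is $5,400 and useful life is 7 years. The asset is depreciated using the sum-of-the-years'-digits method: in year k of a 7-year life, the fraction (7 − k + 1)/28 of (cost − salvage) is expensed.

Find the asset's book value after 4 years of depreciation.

Depreciable base = $54,820 − $5,400 = $49,420.
Sum of the years' digits = 7+6+5+4+3+2+1 = 28.
Year 1: $49,420 × 7/28 = $12,355. Book value $42,465.
Year 2: $49,420 × 6/28 = $10,590. Book value $31,875.
Year 3: $49,420 × 5/28 = $8,825. Book value $23,050.
Year 4: $49,420 × 4/28 = $7,060. Book value $15,990.

$15,990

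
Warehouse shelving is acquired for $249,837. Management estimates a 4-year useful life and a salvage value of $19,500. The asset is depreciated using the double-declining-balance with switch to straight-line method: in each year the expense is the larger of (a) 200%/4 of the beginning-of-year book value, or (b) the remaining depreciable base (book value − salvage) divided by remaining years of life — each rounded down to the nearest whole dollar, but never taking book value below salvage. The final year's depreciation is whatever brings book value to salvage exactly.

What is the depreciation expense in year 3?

Depreciable base = $249,837 − $19,500 = $230,337.
Year 1: DB = ⌊$249,837 × 200%/4⌋ = $124,918; SL = ⌊$230,337/4⌋ = $57,584 → take DB $124,918. Book value $124,919.
Year 2: DB = ⌊$124,919 × 200%/4⌋ = $62,459; SL = ⌊$105,419/3⌋ = $35,139 → take DB $62,459. Book value $62,460.
Year 3: DB = ⌊$62,460 × 200%/4⌋ = $31,230; SL = ⌊$42,960/2⌋ = $21,480 → take DB $31,230. Book value $31,230.

$31,230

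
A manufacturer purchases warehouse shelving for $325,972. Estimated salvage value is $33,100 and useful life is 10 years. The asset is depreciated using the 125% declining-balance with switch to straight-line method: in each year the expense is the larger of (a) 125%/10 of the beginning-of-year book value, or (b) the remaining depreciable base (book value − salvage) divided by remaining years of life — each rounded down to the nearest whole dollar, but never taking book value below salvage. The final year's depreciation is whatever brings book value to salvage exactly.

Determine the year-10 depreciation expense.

$26,330

Depreciable base = $325,972 − $33,100 = $292,872.
Year 1: DB = ⌊$325,972 × 125%/10⌋ = $40,746; SL = ⌊$292,872/10⌋ = $29,287 → take DB $40,746. Book value $285,226.
Year 2: DB = ⌊$285,226 × 125%/10⌋ = $35,653; SL = ⌊$252,126/9⌋ = $28,014 → take DB $35,653. Book value $249,573.
Year 3: DB = ⌊$249,573 × 125%/10⌋ = $31,196; SL = ⌊$216,473/8⌋ = $27,059 → take DB $31,196. Book value $218,377.
Year 4: DB = ⌊$218,377 × 125%/10⌋ = $27,297; SL = ⌊$185,277/7⌋ = $26,468 → take DB $27,297. Book value $191,080.
Year 5: DB = ⌊$191,080 × 125%/10⌋ = $23,885; SL = ⌊$157,980/6⌋ = $26,330 → take SL $26,330. Book value $164,750.
Year 6: DB = ⌊$164,750 × 125%/10⌋ = $20,593; SL = ⌊$131,650/5⌋ = $26,330 → take SL $26,330. Book value $138,420.
Year 7: DB = ⌊$138,420 × 125%/10⌋ = $17,302; SL = ⌊$105,320/4⌋ = $26,330 → take SL $26,330. Book value $112,090.
Year 8: DB = ⌊$112,090 × 125%/10⌋ = $14,011; SL = ⌊$78,990/3⌋ = $26,330 → take SL $26,330. Book value $85,760.
Year 9: DB = ⌊$85,760 × 125%/10⌋ = $10,720; SL = ⌊$52,660/2⌋ = $26,330 → take SL $26,330. Book value $59,430.
Year 10 (final): $59,430 − $33,100 = $26,330. Book value $33,100.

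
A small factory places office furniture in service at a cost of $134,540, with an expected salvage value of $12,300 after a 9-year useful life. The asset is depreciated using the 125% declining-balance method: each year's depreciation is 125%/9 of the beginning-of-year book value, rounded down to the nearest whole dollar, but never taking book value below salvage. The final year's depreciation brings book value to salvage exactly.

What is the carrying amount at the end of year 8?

Depreciable base = $134,540 − $12,300 = $122,240.
Year 1: ⌊$134,540 × 125%/9⌋ = $18,686. Book value $115,854.
Year 2: ⌊$115,854 × 125%/9⌋ = $16,090. Book value $99,764.
Year 3: ⌊$99,764 × 125%/9⌋ = $13,856. Book value $85,908.
Year 4: ⌊$85,908 × 125%/9⌋ = $11,931. Book value $73,977.
Year 5: ⌊$73,977 × 125%/9⌋ = $10,274. Book value $63,703.
Year 6: ⌊$63,703 × 125%/9⌋ = $8,847. Book value $54,856.
Year 7: ⌊$54,856 × 125%/9⌋ = $7,618. Book value $47,238.
Year 8: ⌊$47,238 × 125%/9⌋ = $6,560. Book value $40,678.

$40,678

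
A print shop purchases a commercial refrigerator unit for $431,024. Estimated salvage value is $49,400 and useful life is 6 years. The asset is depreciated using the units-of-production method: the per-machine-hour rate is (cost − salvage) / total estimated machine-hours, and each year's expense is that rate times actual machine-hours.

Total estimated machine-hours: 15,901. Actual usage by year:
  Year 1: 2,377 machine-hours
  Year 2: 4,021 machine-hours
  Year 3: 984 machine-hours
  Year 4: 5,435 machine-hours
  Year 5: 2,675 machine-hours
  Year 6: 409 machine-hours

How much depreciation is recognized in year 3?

$23,616

Depreciable base = $431,024 − $49,400 = $381,624.
Rate = $381,624 / 15,901 machine-hours = $24 per machine-hour.
Year 1: 2,377 × $24 = $57,048. Book value $373,976.
Year 2: 4,021 × $24 = $96,504. Book value $277,472.
Year 3: 984 × $24 = $23,616. Book value $253,856.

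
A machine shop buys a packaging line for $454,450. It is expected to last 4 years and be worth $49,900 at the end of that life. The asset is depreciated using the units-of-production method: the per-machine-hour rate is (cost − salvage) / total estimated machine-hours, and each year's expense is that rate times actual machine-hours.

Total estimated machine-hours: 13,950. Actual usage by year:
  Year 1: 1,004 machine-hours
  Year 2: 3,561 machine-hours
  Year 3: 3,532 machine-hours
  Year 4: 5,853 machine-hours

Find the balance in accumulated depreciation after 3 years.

Depreciable base = $454,450 − $49,900 = $404,550.
Rate = $404,550 / 13,950 machine-hours = $29 per machine-hour.
Year 1: 1,004 × $29 = $29,116. Book value $425,334.
Year 2: 3,561 × $29 = $103,269. Book value $322,065.
Year 3: 3,532 × $29 = $102,428. Book value $219,637.
Accumulated through year 3 = $454,450 − $219,637 = $234,813.

$234,813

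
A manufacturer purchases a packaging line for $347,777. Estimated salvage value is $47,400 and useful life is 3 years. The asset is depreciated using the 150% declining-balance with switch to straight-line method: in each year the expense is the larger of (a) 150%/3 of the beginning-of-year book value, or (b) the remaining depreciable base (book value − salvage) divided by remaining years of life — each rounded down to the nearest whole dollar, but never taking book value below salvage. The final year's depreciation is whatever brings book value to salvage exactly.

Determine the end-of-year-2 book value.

Depreciable base = $347,777 − $47,400 = $300,377.
Year 1: DB = ⌊$347,777 × 150%/3⌋ = $173,888; SL = ⌊$300,377/3⌋ = $100,125 → take DB $173,888. Book value $173,889.
Year 2: DB = ⌊$173,889 × 150%/3⌋ = $86,944; SL = ⌊$126,489/2⌋ = $63,244 → take DB $86,944. Book value $86,945.

$86,945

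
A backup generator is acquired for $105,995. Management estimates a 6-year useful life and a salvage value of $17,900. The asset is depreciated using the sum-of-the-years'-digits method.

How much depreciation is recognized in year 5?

Depreciable base = $105,995 − $17,900 = $88,095.
Sum of the years' digits = 6+5+4+3+2+1 = 21.
Year 1: $88,095 × 6/21 = $25,170. Book value $80,825.
Year 2: $88,095 × 5/21 = $20,975. Book value $59,850.
Year 3: $88,095 × 4/21 = $16,780. Book value $43,070.
Year 4: $88,095 × 3/21 = $12,585. Book value $30,485.
Year 5: $88,095 × 2/21 = $8,390. Book value $22,095.

$8,390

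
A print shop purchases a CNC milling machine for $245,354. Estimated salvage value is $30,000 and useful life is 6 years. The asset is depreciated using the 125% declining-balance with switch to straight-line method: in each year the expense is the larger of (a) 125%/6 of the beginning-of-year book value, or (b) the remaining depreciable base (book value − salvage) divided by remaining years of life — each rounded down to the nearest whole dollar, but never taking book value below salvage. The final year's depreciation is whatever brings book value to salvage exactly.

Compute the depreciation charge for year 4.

$30,579

Depreciable base = $245,354 − $30,000 = $215,354.
Year 1: DB = ⌊$245,354 × 125%/6⌋ = $51,115; SL = ⌊$215,354/6⌋ = $35,892 → take DB $51,115. Book value $194,239.
Year 2: DB = ⌊$194,239 × 125%/6⌋ = $40,466; SL = ⌊$164,239/5⌋ = $32,847 → take DB $40,466. Book value $153,773.
Year 3: DB = ⌊$153,773 × 125%/6⌋ = $32,036; SL = ⌊$123,773/4⌋ = $30,943 → take DB $32,036. Book value $121,737.
Year 4: DB = ⌊$121,737 × 125%/6⌋ = $25,361; SL = ⌊$91,737/3⌋ = $30,579 → take SL $30,579. Book value $91,158.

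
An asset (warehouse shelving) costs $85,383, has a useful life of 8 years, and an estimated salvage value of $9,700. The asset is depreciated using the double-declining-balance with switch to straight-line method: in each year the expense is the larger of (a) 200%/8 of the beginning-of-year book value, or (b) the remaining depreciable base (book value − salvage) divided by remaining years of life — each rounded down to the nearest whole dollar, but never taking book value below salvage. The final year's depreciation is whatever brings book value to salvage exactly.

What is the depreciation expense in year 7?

$3,799

Depreciable base = $85,383 − $9,700 = $75,683.
Year 1: DB = ⌊$85,383 × 200%/8⌋ = $21,345; SL = ⌊$75,683/8⌋ = $9,460 → take DB $21,345. Book value $64,038.
Year 2: DB = ⌊$64,038 × 200%/8⌋ = $16,009; SL = ⌊$54,338/7⌋ = $7,762 → take DB $16,009. Book value $48,029.
Year 3: DB = ⌊$48,029 × 200%/8⌋ = $12,007; SL = ⌊$38,329/6⌋ = $6,388 → take DB $12,007. Book value $36,022.
Year 4: DB = ⌊$36,022 × 200%/8⌋ = $9,005; SL = ⌊$26,322/5⌋ = $5,264 → take DB $9,005. Book value $27,017.
Year 5: DB = ⌊$27,017 × 200%/8⌋ = $6,754; SL = ⌊$17,317/4⌋ = $4,329 → take DB $6,754. Book value $20,263.
Year 6: DB = ⌊$20,263 × 200%/8⌋ = $5,065; SL = ⌊$10,563/3⌋ = $3,521 → take DB $5,065. Book value $15,198.
Year 7: DB = ⌊$15,198 × 200%/8⌋ = $3,799; SL = ⌊$5,498/2⌋ = $2,749 → take DB $3,799. Book value $11,399.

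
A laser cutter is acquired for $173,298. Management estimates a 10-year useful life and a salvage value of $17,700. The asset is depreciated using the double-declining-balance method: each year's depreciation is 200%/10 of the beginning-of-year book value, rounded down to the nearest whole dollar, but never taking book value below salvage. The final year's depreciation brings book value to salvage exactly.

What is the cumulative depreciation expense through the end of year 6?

$127,867

Depreciable base = $173,298 − $17,700 = $155,598.
Year 1: ⌊$173,298 × 200%/10⌋ = $34,659. Book value $138,639.
Year 2: ⌊$138,639 × 200%/10⌋ = $27,727. Book value $110,912.
Year 3: ⌊$110,912 × 200%/10⌋ = $22,182. Book value $88,730.
Year 4: ⌊$88,730 × 200%/10⌋ = $17,746. Book value $70,984.
Year 5: ⌊$70,984 × 200%/10⌋ = $14,196. Book value $56,788.
Year 6: ⌊$56,788 × 200%/10⌋ = $11,357. Book value $45,431.
Accumulated through year 6 = $173,298 − $45,431 = $127,867.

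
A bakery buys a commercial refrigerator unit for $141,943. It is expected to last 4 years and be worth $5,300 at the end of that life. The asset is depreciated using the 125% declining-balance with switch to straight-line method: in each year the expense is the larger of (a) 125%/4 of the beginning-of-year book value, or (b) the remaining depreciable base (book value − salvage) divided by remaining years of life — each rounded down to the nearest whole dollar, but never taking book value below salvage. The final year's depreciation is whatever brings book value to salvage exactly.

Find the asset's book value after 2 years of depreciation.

$66,824

Depreciable base = $141,943 − $5,300 = $136,643.
Year 1: DB = ⌊$141,943 × 125%/4⌋ = $44,357; SL = ⌊$136,643/4⌋ = $34,160 → take DB $44,357. Book value $97,586.
Year 2: DB = ⌊$97,586 × 125%/4⌋ = $30,495; SL = ⌊$92,286/3⌋ = $30,762 → take SL $30,762. Book value $66,824.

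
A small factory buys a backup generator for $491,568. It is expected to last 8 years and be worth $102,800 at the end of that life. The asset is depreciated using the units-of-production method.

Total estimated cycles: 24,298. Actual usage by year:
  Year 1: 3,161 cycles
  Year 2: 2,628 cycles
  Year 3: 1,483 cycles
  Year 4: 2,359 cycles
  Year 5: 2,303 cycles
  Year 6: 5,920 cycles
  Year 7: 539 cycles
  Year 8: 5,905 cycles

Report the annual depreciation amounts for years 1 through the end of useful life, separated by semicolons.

$50,576; $42,048; $23,728; $37,744; $36,848; $94,720; $8,624; $94,480

Depreciable base = $491,568 − $102,800 = $388,768.
Rate = $388,768 / 24,298 cycles = $16 per cycle.
Year 1: 3,161 × $16 = $50,576. Book value $440,992.
Year 2: 2,628 × $16 = $42,048. Book value $398,944.
Year 3: 1,483 × $16 = $23,728. Book value $375,216.
Year 4: 2,359 × $16 = $37,744. Book value $337,472.
Year 5: 2,303 × $16 = $36,848. Book value $300,624.
Year 6: 5,920 × $16 = $94,720. Book value $205,904.
Year 7: 539 × $16 = $8,624. Book value $197,280.
Year 8: 5,905 × $16 = $94,480. Book value $102,800.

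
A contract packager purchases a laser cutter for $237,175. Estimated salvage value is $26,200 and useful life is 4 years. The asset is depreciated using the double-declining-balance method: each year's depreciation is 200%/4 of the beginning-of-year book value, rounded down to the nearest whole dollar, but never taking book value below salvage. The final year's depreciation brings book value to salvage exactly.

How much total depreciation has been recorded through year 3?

Depreciable base = $237,175 − $26,200 = $210,975.
Year 1: ⌊$237,175 × 200%/4⌋ = $118,587. Book value $118,588.
Year 2: ⌊$118,588 × 200%/4⌋ = $59,294. Book value $59,294.
Year 3: ⌊$59,294 × 200%/4⌋ = $29,647. Book value $29,647.
Accumulated through year 3 = $237,175 − $29,647 = $207,528.

$207,528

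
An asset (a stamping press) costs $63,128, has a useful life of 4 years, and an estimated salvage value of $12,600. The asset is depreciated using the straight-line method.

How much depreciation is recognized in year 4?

$12,632

Depreciable base = $63,128 − $12,600 = $50,528.
Annual expense = $50,528 / 4 = $12,632.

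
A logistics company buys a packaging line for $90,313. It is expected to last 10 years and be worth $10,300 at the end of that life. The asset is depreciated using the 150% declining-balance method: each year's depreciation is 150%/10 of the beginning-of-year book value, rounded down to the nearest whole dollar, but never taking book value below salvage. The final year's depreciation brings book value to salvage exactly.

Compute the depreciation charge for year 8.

Depreciable base = $90,313 − $10,300 = $80,013.
Year 1: ⌊$90,313 × 150%/10⌋ = $13,546. Book value $76,767.
Year 2: ⌊$76,767 × 150%/10⌋ = $11,515. Book value $65,252.
Year 3: ⌊$65,252 × 150%/10⌋ = $9,787. Book value $55,465.
Year 4: ⌊$55,465 × 150%/10⌋ = $8,319. Book value $47,146.
Year 5: ⌊$47,146 × 150%/10⌋ = $7,071. Book value $40,075.
Year 6: ⌊$40,075 × 150%/10⌋ = $6,011. Book value $34,064.
Year 7: ⌊$34,064 × 150%/10⌋ = $5,109. Book value $28,955.
Year 8: ⌊$28,955 × 150%/10⌋ = $4,343. Book value $24,612.

$4,343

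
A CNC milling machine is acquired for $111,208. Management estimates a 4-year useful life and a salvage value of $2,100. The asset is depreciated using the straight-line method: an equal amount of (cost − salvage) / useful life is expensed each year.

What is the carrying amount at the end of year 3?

$29,377

Depreciable base = $111,208 − $2,100 = $109,108.
Annual expense = $109,108 / 4 = $27,277.
End of year 1: book value $83,931.
End of year 2: book value $56,654.
End of year 3: book value $29,377.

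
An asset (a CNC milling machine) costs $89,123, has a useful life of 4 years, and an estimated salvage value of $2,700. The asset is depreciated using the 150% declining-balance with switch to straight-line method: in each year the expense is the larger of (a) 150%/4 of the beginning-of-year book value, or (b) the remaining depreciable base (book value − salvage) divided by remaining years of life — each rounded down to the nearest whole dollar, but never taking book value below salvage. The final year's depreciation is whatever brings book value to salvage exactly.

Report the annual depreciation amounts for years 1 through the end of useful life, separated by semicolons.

$33,421; $20,888; $16,057; $16,057

Depreciable base = $89,123 − $2,700 = $86,423.
Year 1: DB = ⌊$89,123 × 150%/4⌋ = $33,421; SL = ⌊$86,423/4⌋ = $21,605 → take DB $33,421. Book value $55,702.
Year 2: DB = ⌊$55,702 × 150%/4⌋ = $20,888; SL = ⌊$53,002/3⌋ = $17,667 → take DB $20,888. Book value $34,814.
Year 3: DB = ⌊$34,814 × 150%/4⌋ = $13,055; SL = ⌊$32,114/2⌋ = $16,057 → take SL $16,057. Book value $18,757.
Year 4 (final): $18,757 − $2,700 = $16,057. Book value $2,700.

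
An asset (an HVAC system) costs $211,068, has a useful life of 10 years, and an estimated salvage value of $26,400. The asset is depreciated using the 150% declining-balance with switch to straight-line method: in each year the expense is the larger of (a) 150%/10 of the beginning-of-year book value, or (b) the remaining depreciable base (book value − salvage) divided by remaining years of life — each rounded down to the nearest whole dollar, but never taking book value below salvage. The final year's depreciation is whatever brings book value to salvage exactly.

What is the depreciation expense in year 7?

$13,301

Depreciable base = $211,068 − $26,400 = $184,668.
Year 1: DB = ⌊$211,068 × 150%/10⌋ = $31,660; SL = ⌊$184,668/10⌋ = $18,466 → take DB $31,660. Book value $179,408.
Year 2: DB = ⌊$179,408 × 150%/10⌋ = $26,911; SL = ⌊$153,008/9⌋ = $17,000 → take DB $26,911. Book value $152,497.
Year 3: DB = ⌊$152,497 × 150%/10⌋ = $22,874; SL = ⌊$126,097/8⌋ = $15,762 → take DB $22,874. Book value $129,623.
Year 4: DB = ⌊$129,623 × 150%/10⌋ = $19,443; SL = ⌊$103,223/7⌋ = $14,746 → take DB $19,443. Book value $110,180.
Year 5: DB = ⌊$110,180 × 150%/10⌋ = $16,527; SL = ⌊$83,780/6⌋ = $13,963 → take DB $16,527. Book value $93,653.
Year 6: DB = ⌊$93,653 × 150%/10⌋ = $14,047; SL = ⌊$67,253/5⌋ = $13,450 → take DB $14,047. Book value $79,606.
Year 7: DB = ⌊$79,606 × 150%/10⌋ = $11,940; SL = ⌊$53,206/4⌋ = $13,301 → take SL $13,301. Book value $66,305.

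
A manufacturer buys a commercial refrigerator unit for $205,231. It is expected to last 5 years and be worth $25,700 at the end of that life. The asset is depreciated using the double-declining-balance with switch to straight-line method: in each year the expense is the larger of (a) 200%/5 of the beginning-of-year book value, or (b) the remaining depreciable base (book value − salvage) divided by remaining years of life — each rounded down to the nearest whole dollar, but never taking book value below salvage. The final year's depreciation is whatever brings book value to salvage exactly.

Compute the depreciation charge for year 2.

$49,255

Depreciable base = $205,231 − $25,700 = $179,531.
Year 1: DB = ⌊$205,231 × 200%/5⌋ = $82,092; SL = ⌊$179,531/5⌋ = $35,906 → take DB $82,092. Book value $123,139.
Year 2: DB = ⌊$123,139 × 200%/5⌋ = $49,255; SL = ⌊$97,439/4⌋ = $24,359 → take DB $49,255. Book value $73,884.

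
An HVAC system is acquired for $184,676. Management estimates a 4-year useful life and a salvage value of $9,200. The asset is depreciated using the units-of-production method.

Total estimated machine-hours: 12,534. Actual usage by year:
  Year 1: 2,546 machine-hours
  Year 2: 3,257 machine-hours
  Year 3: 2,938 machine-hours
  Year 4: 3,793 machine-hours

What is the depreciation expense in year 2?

$45,598

Depreciable base = $184,676 − $9,200 = $175,476.
Rate = $175,476 / 12,534 machine-hours = $14 per machine-hour.
Year 1: 2,546 × $14 = $35,644. Book value $149,032.
Year 2: 3,257 × $14 = $45,598. Book value $103,434.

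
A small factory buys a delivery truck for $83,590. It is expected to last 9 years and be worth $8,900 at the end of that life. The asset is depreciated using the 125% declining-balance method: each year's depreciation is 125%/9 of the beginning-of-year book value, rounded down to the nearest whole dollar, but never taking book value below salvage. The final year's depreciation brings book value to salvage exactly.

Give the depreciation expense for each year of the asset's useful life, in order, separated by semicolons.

Depreciable base = $83,590 − $8,900 = $74,690.
Year 1: ⌊$83,590 × 125%/9⌋ = $11,609. Book value $71,981.
Year 2: ⌊$71,981 × 125%/9⌋ = $9,997. Book value $61,984.
Year 3: ⌊$61,984 × 125%/9⌋ = $8,608. Book value $53,376.
Year 4: ⌊$53,376 × 125%/9⌋ = $7,413. Book value $45,963.
Year 5: ⌊$45,963 × 125%/9⌋ = $6,383. Book value $39,580.
Year 6: ⌊$39,580 × 125%/9⌋ = $5,497. Book value $34,083.
Year 7: ⌊$34,083 × 125%/9⌋ = $4,733. Book value $29,350.
Year 8: ⌊$29,350 × 125%/9⌋ = $4,076. Book value $25,274.
Year 9 (final): $25,274 − $8,900 = $16,374. Book value $8,900.

$11,609; $9,997; $8,608; $7,413; $6,383; $5,497; $4,733; $4,076; $16,374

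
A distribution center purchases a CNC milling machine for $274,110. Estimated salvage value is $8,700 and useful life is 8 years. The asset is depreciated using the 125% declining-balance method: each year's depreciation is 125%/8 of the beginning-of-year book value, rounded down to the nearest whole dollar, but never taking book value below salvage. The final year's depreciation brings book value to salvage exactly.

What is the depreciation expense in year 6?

Depreciable base = $274,110 − $8,700 = $265,410.
Year 1: ⌊$274,110 × 125%/8⌋ = $42,829. Book value $231,281.
Year 2: ⌊$231,281 × 125%/8⌋ = $36,137. Book value $195,144.
Year 3: ⌊$195,144 × 125%/8⌋ = $30,491. Book value $164,653.
Year 4: ⌊$164,653 × 125%/8⌋ = $25,727. Book value $138,926.
Year 5: ⌊$138,926 × 125%/8⌋ = $21,707. Book value $117,219.
Year 6: ⌊$117,219 × 125%/8⌋ = $18,315. Book value $98,904.

$18,315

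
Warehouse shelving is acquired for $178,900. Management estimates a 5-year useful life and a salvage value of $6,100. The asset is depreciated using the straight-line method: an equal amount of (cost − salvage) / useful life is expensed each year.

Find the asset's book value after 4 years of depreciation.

Depreciable base = $178,900 − $6,100 = $172,800.
Annual expense = $172,800 / 5 = $34,560.
End of year 1: book value $144,340.
End of year 2: book value $109,780.
End of year 3: book value $75,220.
End of year 4: book value $40,660.

$40,660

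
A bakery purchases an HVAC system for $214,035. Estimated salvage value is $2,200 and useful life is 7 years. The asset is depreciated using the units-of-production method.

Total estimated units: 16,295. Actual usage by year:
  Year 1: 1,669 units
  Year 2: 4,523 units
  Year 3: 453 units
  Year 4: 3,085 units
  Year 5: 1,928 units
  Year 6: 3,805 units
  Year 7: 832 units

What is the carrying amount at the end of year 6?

Depreciable base = $214,035 − $2,200 = $211,835.
Rate = $211,835 / 16,295 units = $13 per unit.
Year 1: 1,669 × $13 = $21,697. Book value $192,338.
Year 2: 4,523 × $13 = $58,799. Book value $133,539.
Year 3: 453 × $13 = $5,889. Book value $127,650.
Year 4: 3,085 × $13 = $40,105. Book value $87,545.
Year 5: 1,928 × $13 = $25,064. Book value $62,481.
Year 6: 3,805 × $13 = $49,465. Book value $13,016.

$13,016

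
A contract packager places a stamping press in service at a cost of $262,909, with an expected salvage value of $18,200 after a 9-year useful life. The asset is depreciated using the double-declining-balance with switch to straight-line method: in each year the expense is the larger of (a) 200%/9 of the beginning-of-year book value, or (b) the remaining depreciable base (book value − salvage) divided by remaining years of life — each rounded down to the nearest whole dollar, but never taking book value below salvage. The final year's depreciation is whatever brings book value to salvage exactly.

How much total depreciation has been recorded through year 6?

$204,706

Depreciable base = $262,909 − $18,200 = $244,709.
Year 1: DB = ⌊$262,909 × 200%/9⌋ = $58,424; SL = ⌊$244,709/9⌋ = $27,189 → take DB $58,424. Book value $204,485.
Year 2: DB = ⌊$204,485 × 200%/9⌋ = $45,441; SL = ⌊$186,285/8⌋ = $23,285 → take DB $45,441. Book value $159,044.
Year 3: DB = ⌊$159,044 × 200%/9⌋ = $35,343; SL = ⌊$140,844/7⌋ = $20,120 → take DB $35,343. Book value $123,701.
Year 4: DB = ⌊$123,701 × 200%/9⌋ = $27,489; SL = ⌊$105,501/6⌋ = $17,583 → take DB $27,489. Book value $96,212.
Year 5: DB = ⌊$96,212 × 200%/9⌋ = $21,380; SL = ⌊$78,012/5⌋ = $15,602 → take DB $21,380. Book value $74,832.
Year 6: DB = ⌊$74,832 × 200%/9⌋ = $16,629; SL = ⌊$56,632/4⌋ = $14,158 → take DB $16,629. Book value $58,203.
Accumulated through year 6 = $262,909 − $58,203 = $204,706.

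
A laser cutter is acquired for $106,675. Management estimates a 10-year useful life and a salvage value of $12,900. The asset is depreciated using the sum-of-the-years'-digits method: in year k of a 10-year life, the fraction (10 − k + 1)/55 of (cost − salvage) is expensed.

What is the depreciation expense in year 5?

$10,230

Depreciable base = $106,675 − $12,900 = $93,775.
Sum of the years' digits = 10+9+8+7+6+5+4+3+2+1 = 55.
Year 1: $93,775 × 10/55 = $17,050. Book value $89,625.
Year 2: $93,775 × 9/55 = $15,345. Book value $74,280.
Year 3: $93,775 × 8/55 = $13,640. Book value $60,640.
Year 4: $93,775 × 7/55 = $11,935. Book value $48,705.
Year 5: $93,775 × 6/55 = $10,230. Book value $38,475.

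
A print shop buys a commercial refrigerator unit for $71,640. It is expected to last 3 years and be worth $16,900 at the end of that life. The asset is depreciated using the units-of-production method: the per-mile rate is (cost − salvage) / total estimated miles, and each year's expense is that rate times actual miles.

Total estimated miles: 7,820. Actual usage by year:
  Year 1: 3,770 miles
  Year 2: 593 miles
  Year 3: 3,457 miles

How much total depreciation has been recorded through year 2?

$30,541

Depreciable base = $71,640 − $16,900 = $54,740.
Rate = $54,740 / 7,820 miles = $7 per mile.
Year 1: 3,770 × $7 = $26,390. Book value $45,250.
Year 2: 593 × $7 = $4,151. Book value $41,099.
Accumulated through year 2 = $71,640 − $41,099 = $30,541.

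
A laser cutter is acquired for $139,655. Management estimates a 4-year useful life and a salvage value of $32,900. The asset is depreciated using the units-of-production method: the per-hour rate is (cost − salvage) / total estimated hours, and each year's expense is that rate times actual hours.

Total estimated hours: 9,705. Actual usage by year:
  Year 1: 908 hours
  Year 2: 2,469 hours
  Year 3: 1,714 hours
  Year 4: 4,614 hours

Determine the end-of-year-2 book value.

Depreciable base = $139,655 − $32,900 = $106,755.
Rate = $106,755 / 9,705 hours = $11 per hour.
Year 1: 908 × $11 = $9,988. Book value $129,667.
Year 2: 2,469 × $11 = $27,159. Book value $102,508.

$102,508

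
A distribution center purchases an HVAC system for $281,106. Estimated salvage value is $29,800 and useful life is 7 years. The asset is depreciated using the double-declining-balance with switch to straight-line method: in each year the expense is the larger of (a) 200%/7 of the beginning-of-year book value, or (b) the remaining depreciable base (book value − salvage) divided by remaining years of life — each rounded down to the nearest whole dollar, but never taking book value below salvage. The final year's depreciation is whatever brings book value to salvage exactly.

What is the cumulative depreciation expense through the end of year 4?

Depreciable base = $281,106 − $29,800 = $251,306.
Year 1: DB = ⌊$281,106 × 200%/7⌋ = $80,316; SL = ⌊$251,306/7⌋ = $35,900 → take DB $80,316. Book value $200,790.
Year 2: DB = ⌊$200,790 × 200%/7⌋ = $57,368; SL = ⌊$170,990/6⌋ = $28,498 → take DB $57,368. Book value $143,422.
Year 3: DB = ⌊$143,422 × 200%/7⌋ = $40,977; SL = ⌊$113,622/5⌋ = $22,724 → take DB $40,977. Book value $102,445.
Year 4: DB = ⌊$102,445 × 200%/7⌋ = $29,270; SL = ⌊$72,645/4⌋ = $18,161 → take DB $29,270. Book value $73,175.
Accumulated through year 4 = $281,106 − $73,175 = $207,931.

$207,931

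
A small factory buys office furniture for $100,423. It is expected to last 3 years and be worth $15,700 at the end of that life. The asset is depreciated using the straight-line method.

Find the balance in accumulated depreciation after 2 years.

$56,482

Depreciable base = $100,423 − $15,700 = $84,723.
Annual expense = $84,723 / 3 = $28,241.
End of year 1: book value $72,182.
End of year 2: book value $43,941.
Accumulated through year 2 = $100,423 − $43,941 = $56,482.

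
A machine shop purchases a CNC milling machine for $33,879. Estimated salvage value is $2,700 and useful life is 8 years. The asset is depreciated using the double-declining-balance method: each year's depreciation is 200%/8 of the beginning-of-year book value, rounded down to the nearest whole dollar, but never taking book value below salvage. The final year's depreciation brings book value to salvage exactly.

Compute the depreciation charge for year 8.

Depreciable base = $33,879 − $2,700 = $31,179.
Year 1: ⌊$33,879 × 200%/8⌋ = $8,469. Book value $25,410.
Year 2: ⌊$25,410 × 200%/8⌋ = $6,352. Book value $19,058.
Year 3: ⌊$19,058 × 200%/8⌋ = $4,764. Book value $14,294.
Year 4: ⌊$14,294 × 200%/8⌋ = $3,573. Book value $10,721.
Year 5: ⌊$10,721 × 200%/8⌋ = $2,680. Book value $8,041.
Year 6: ⌊$8,041 × 200%/8⌋ = $2,010. Book value $6,031.
Year 7: ⌊$6,031 × 200%/8⌋ = $1,507. Book value $4,524.
Year 8 (final): $4,524 − $2,700 = $1,824. Book value $2,700.

$1,824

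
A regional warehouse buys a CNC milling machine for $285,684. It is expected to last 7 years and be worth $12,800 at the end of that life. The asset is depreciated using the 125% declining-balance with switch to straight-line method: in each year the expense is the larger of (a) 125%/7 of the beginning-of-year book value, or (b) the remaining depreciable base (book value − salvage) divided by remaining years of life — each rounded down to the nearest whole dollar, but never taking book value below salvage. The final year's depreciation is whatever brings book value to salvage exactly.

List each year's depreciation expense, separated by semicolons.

Depreciable base = $285,684 − $12,800 = $272,884.
Year 1: DB = ⌊$285,684 × 125%/7⌋ = $51,015; SL = ⌊$272,884/7⌋ = $38,983 → take DB $51,015. Book value $234,669.
Year 2: DB = ⌊$234,669 × 125%/7⌋ = $41,905; SL = ⌊$221,869/6⌋ = $36,978 → take DB $41,905. Book value $192,764.
Year 3: DB = ⌊$192,764 × 125%/7⌋ = $34,422; SL = ⌊$179,964/5⌋ = $35,992 → take SL $35,992. Book value $156,772.
Year 4: DB = ⌊$156,772 × 125%/7⌋ = $27,995; SL = ⌊$143,972/4⌋ = $35,993 → take SL $35,993. Book value $120,779.
Year 5: DB = ⌊$120,779 × 125%/7⌋ = $21,567; SL = ⌊$107,979/3⌋ = $35,993 → take SL $35,993. Book value $84,786.
Year 6: DB = ⌊$84,786 × 125%/7⌋ = $15,140; SL = ⌊$71,986/2⌋ = $35,993 → take SL $35,993. Book value $48,793.
Year 7 (final): $48,793 − $12,800 = $35,993. Book value $12,800.

$51,015; $41,905; $35,992; $35,993; $35,993; $35,993; $35,993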